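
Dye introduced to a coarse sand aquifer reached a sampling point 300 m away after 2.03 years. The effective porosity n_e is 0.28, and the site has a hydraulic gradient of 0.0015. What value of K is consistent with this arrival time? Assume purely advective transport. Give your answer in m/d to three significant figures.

t = 2.03 years = 740.9 d
v = L / t = 300 / 740.9 = 0.4049 m/d
K = v · n / i = 0.4049 × 0.28 / 0.0015 = 75.6 m/d

75.6 m/d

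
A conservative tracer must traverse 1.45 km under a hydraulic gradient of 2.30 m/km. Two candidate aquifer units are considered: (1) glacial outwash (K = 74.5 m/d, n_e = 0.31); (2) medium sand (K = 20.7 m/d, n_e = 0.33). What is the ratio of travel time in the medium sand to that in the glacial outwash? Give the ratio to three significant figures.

Unit 1 (glacial outwash): v = 74.5×0.0023/0.31 = 0.5527 m/d, t = 1450/0.5527 = 2623 d
Unit 2 (medium sand): v = 20.7×0.0023/0.33 = 0.1443 m/d, t = 1450/0.1443 = 10050 d
t(medium sand) / t(glacial outwash) = 10050/2623 = 3.83

3.83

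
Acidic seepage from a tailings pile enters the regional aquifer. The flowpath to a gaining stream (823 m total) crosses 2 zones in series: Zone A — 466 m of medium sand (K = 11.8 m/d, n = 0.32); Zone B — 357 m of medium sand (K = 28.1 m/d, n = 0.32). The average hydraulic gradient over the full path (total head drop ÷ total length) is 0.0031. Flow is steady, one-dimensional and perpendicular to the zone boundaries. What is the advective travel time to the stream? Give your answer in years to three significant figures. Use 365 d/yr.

Steady 1-D flow in series ⇒ the Darcy flux q is identical in every zone and the zone head losses add (resistances L/K in series).
Σ(L/K) = 466/11.8 + 357/28.1 = 39.49 + 12.70 = 52.20 d
K_eq = L_total / Σ(L/K) = 823 / 52.20 = 15.77 m/d
q = K_eq · i = 15.77 × 0.0031 = 0.04888 m/d (same in every zone)
Zone A: v = q/n = 0.04888/0.32 = 0.1527 m/d → t_A = 466/0.1527 = 3051 d
Zone B: v = q/n = 0.04888/0.32 = 0.1527 m/d → t_B = 357/0.1527 = 2337 d
Total t = 3051 + 2337 = 5388 d
   = 5388 / 365 = 14.8 yr

14.8 years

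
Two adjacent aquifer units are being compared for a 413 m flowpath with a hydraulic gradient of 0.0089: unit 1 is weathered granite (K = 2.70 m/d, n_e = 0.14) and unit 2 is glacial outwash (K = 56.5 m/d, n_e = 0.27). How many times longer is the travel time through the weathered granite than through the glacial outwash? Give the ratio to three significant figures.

Unit 1 (weathered granite): v = 2.70×0.0089/0.14 = 0.1716 m/d, t = 413/0.1716 = 2406 d
Unit 2 (glacial outwash): v = 56.5×0.0089/0.27 = 1.862 m/d, t = 413/1.862 = 221.8 d
t(weathered granite) / t(glacial outwash) = 2406/221.8 = 10.9

10.9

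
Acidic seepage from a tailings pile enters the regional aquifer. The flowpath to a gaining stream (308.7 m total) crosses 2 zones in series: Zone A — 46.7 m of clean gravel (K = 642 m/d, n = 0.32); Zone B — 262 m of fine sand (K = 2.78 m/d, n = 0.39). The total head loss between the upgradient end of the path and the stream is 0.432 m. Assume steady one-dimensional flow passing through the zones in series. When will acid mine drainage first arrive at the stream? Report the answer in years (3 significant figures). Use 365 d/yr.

Continuity: the same q passes through each zone, so ΔH = q·Σ(L_j/K_j) — the zones act as resistances in series.
Σ(L/K) = 46.7/642 + 262/2.78 = 0.07274 + 94.24 = 94.32 d
q = ΔH / Σ(L/K) = 0.432 / 94.32 = 0.004580 m/d (same in every zone)
Zone A: v = q/n = 0.004580/0.32 = 0.01431 m/d → t_A = 46.7/0.01431 = 3263 d
Zone B: v = q/n = 0.004580/0.39 = 0.01174 m/d → t_B = 262/0.01174 = 22310 d
Total t = 3263 + 22310 = 25570 d
   = 25570 / 365 = 70.1 yr

70.1 years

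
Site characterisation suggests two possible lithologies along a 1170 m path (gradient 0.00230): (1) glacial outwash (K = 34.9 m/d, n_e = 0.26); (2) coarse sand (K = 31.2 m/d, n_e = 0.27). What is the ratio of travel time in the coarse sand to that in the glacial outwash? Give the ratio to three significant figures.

1.16

Unit 1 (glacial outwash): v = 34.9×0.0023/0.26 = 0.3087 m/d, t = 1170/0.3087 = 3790 d
Unit 2 (coarse sand): v = 31.2×0.0023/0.27 = 0.2658 m/d, t = 1170/0.2658 = 4402 d
t(coarse sand) / t(glacial outwash) = 4402/3790 = 1.16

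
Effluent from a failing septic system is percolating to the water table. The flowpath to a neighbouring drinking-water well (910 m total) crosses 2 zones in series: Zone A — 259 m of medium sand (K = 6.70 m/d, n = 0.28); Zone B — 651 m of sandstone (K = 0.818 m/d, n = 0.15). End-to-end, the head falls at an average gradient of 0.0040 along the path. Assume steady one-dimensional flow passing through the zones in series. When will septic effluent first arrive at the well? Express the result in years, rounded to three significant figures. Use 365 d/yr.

107 years

Continuity: the same q passes through each zone, so ΔH = q·Σ(L_j/K_j) — the zones act as resistances in series.
Σ(L/K) = 259/6.70 + 651/0.818 = 38.66 + 795.8 = 834.5 d
K_eq = L_total / Σ(L/K) = 910 / 834.5 = 1.090 m/d
q = K_eq · i = 1.090 × 0.0040 = 0.004362 m/d (same in every zone)
Zone A: v = q/n = 0.004362/0.28 = 0.01558 m/d → t_A = 259/0.01558 = 16630 d
Zone B: v = q/n = 0.004362/0.15 = 0.02908 m/d → t_B = 651/0.02908 = 22390 d
Total t = 16630 + 22390 = 39010 d
   = 39010 / 365 = 107 yr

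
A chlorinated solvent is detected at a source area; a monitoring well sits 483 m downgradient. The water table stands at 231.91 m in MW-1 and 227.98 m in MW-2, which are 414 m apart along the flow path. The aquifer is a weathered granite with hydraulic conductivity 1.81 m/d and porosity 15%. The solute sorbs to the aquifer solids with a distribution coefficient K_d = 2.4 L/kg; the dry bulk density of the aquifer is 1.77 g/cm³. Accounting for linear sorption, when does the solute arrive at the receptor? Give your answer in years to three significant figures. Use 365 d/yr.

339 years

Hydraulic gradient i = (231.91 − 227.98) / 414 = 3.93 / 414 = 0.009493
Specific discharge q = 1.81 × 0.009493 = 0.01718 m/d
Average linear velocity = 0.01718 / 0.15 = 0.1145 m/d
Retardation R = 1 + ρ_b·K_d/n = 1 + 1.77×2.4/0.15 = 29.32
Contaminant velocity v_c = v/R = 0.1145/29.32 = 0.003907 m/d
t = L/v_c = 483/0.003907 = 123600 d
   = 123600/365 = 339 yr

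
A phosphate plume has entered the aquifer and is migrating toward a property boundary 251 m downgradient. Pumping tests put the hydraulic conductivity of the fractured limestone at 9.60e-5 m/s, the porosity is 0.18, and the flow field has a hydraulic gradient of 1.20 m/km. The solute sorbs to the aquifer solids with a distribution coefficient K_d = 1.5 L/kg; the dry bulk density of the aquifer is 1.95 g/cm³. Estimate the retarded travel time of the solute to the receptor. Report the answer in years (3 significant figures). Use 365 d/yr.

K = 9.60e-5 m/s × 86400 s/d = 8.294 m/d
q = Ki = 8.294 × 0.0012 = 0.009953 m/d
v = Ki/n = 8.294·0.0012/0.18 = 0.05530 m/d
Retardation R = 1 + ρ_b·K_d/n = 1 + 1.95×1.5/0.18 = 17.25
Contaminant velocity v_c = v/R = 0.05530/17.25 = 0.003206 m/d
t = L/v_c = 251/0.003206 = 78300 d
   = 78300/365 = 215 yr

215 years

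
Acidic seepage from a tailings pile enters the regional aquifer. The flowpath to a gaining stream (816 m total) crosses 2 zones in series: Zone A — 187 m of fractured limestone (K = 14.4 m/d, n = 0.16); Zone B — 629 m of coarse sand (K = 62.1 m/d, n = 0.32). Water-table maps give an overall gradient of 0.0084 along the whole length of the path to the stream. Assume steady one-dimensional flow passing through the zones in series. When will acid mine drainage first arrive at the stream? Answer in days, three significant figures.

Continuity: the same q passes through each zone, so ΔH = q·Σ(L_j/K_j) — the zones act as resistances in series.
Σ(L/K) = 187/14.4 + 629/62.1 = 12.99 + 10.13 = 23.11 d
K_eq = L_total / Σ(L/K) = 816 / 23.11 = 35.30 m/d
q = K_eq · i = 35.30 × 0.0084 = 0.2965 m/d (same in every zone)
Zone A: v = q/n = 0.2965/0.16 = 1.853 m/d → t_A = 187/1.853 = 100.9 d
Zone B: v = q/n = 0.2965/0.32 = 0.9267 m/d → t_B = 629/0.9267 = 678.8 d
Total t = 100.9 + 678.8 = 779.7 d

780 days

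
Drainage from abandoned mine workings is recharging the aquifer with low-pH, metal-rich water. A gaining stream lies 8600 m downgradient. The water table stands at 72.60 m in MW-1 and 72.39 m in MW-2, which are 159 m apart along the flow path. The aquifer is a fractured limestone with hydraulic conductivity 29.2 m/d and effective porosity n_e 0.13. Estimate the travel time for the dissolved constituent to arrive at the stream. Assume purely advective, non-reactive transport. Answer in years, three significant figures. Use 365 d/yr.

Hydraulic gradient i = (72.60 − 72.39) / 159 = 0.21 / 159 = 0.001321
Darcy flux q = K·i = 29.2 × 0.001321 = 0.03857 m/d
v = Ki/n = 29.2·0.001321/0.13 = 0.2967 m/d
t = L / v = 8600 / 0.2967 = 28990 d
   = 28990 / 365 = 79.4 yr

79.4 years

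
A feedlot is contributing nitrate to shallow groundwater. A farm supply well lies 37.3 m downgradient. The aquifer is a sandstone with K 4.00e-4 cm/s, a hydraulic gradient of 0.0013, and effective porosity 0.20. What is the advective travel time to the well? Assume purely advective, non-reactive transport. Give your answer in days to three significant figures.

16600 days

K = 4.00e-4 cm/s × 864 = 0.3456 m/d
q = Ki = 0.3456 × 0.0013 = 4.493e-4 m/d
v_s = q/n_e = 4.493e-4/0.20 = 0.002246 m/d
t = L / v = 37.3 / 0.002246 = 16600 d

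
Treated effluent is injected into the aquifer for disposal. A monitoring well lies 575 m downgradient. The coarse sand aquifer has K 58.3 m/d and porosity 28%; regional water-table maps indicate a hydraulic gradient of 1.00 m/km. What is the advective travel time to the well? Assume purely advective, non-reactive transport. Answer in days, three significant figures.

2760 days

q = Ki = 58.3 × 0.0010 = 0.05830 m/d
Average linear velocity = 0.05830 / 0.28 = 0.2082 m/d
t = L / v = 575 / 0.2082 = 2762 d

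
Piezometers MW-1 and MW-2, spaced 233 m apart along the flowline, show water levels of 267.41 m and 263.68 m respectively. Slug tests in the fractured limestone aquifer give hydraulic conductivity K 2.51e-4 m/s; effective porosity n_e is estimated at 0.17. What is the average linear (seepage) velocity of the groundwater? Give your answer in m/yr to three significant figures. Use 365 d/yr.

Hydraulic gradient i = (267.41 − 263.68) / 233 = 3.73 / 233 = 0.01601
K = 2.51e-4 m/s × 86400 s/d = 21.69 m/d
Specific discharge q = 21.69 × 0.01601 = 0.3472 m/d
Average linear velocity = 0.3472 / 0.17 = 2.042 m/d
   = 2.042 × 365 = 745 m/yr

745 m/yr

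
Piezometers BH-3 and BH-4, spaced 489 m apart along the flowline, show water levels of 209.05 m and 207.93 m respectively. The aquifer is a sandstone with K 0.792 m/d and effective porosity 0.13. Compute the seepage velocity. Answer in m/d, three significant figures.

0.0140 m/d

Hydraulic gradient i = (209.05 − 207.93) / 489 = 1.12 / 489 = 0.002290
Darcy flux q = K·i = 0.792 × 0.002290 = 0.001814 m/d
Seepage velocity v = q / n = 0.001814 / 0.13 = 0.01395 m/d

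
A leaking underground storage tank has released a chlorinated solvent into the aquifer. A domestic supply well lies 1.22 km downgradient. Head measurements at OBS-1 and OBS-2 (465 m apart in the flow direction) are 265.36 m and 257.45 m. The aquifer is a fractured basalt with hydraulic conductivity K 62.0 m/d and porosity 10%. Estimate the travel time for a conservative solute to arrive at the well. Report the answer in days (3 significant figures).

116 days

Hydraulic gradient i = (265.36 − 257.45) / 465 = 7.91 / 465 = 0.01701
q = Ki = 62.0 × 0.01701 = 1.055 m/d
Average linear velocity = 1.055 / 0.10 = 10.55 m/d
L = 1.22 km = 1220 m
t = L / v = 1220 / 10.55 = 115.7 d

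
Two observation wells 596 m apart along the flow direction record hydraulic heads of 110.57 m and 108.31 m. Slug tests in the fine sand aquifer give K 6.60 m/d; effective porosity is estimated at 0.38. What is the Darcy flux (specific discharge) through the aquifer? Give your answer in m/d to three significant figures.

Hydraulic gradient i = (110.57 − 108.31) / 596 = 2.26 / 596 = 0.003792
q = Ki = 6.60 × 0.003792 = 0.02503 m/d

0.0250 m/d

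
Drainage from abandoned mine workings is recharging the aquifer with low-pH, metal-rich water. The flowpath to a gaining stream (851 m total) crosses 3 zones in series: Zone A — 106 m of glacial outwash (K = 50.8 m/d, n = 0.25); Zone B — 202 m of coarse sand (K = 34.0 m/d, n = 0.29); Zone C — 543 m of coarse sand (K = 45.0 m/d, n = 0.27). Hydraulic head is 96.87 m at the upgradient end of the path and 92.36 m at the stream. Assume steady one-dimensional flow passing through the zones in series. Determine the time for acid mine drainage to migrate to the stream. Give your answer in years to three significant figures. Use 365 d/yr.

Total head drop ΔH = 96.87 − 92.36 = 4.51 m
Continuity: the same q passes through each zone, so ΔH = q·Σ(L_j/K_j) — the zones act as resistances in series.
Σ(L/K) = 106/50.8 + 202/34.0 + 543/45.0 = 2.087 + 5.941 + 12.07 = 20.09 d
q = ΔH / Σ(L/K) = 4.51 / 20.09 = 0.2244 m/d (same in every zone)
Zone A: v = q/n = 0.2244/0.25 = 0.8978 m/d → t_A = 106/0.8978 = 118.1 d
Zone B: v = q/n = 0.2244/0.29 = 0.7739 m/d → t_B = 202/0.7739 = 261.0 d
Zone C: v = q/n = 0.2244/0.27 = 0.8313 m/d → t_C = 543/0.8313 = 653.2 d
Total t = 118.1 + 261.0 + 653.2 = 1032 d
   = 1032 / 365 = 2.83 yr

2.83 years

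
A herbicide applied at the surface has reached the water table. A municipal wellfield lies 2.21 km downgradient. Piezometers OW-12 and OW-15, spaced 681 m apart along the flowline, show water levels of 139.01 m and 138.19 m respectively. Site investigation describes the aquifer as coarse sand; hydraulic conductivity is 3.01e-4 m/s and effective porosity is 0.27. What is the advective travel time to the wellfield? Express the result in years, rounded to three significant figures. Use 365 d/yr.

Hydraulic gradient i = (139.01 − 138.19) / 681 = 0.82 / 681 = 0.001204
K = 3.01e-4 m/s × 86400 s/d = 26.01 m/d
Specific discharge q = 26.01 × 0.001204 = 0.03131 m/d
Seepage velocity v = q / n = 0.03131 / 0.27 = 0.1160 m/d
L = 2.21 km = 2210 m
t = L / v = 2210 / 0.1160 = 19060 d
   = 19060 / 365 = 52.2 yr

52.2 years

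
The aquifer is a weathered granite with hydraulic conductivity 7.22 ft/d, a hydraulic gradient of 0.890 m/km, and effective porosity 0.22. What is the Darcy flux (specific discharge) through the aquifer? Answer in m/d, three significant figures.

0.00196 m/d

K = 7.22 ft/d × 0.3048 = 2.201 m/d
q = Ki = 2.201 × 8.9e-4 = 0.001959 m/d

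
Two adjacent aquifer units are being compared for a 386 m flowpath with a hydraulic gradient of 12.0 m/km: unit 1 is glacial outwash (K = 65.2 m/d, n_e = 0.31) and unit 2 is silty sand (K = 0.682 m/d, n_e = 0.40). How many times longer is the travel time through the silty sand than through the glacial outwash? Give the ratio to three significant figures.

123

Unit 1 (glacial outwash): v = 65.2×0.012/0.31 = 2.524 m/d, t = 386/2.524 = 152.9 d
Unit 2 (silty sand): v = 0.682×0.012/0.40 = 0.02046 m/d, t = 386/0.02046 = 18870 d
t(silty sand) / t(glacial outwash) = 18870/152.9 = 123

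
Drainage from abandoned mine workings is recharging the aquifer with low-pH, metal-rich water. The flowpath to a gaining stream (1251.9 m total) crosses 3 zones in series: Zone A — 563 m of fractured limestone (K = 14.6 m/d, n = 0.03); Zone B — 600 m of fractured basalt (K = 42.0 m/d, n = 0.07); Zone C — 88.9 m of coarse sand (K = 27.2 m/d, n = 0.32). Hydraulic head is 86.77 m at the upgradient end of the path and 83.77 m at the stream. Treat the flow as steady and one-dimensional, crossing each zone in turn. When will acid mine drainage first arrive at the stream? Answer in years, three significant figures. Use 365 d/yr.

Total head drop ΔH = 86.77 − 83.77 = 3.00 m
Steady 1-D flow in series ⇒ the Darcy flux q is identical in every zone and the zone head losses add (resistances L/K in series).
Σ(L/K) = 563/14.6 + 600/42.0 + 88.9/27.2 = 38.56 + 14.29 + 3.268 = 56.12 d
q = ΔH / Σ(L/K) = 3.00 / 56.12 = 0.05346 m/d (same in every zone)
Zone A: v = q/n = 0.05346/0.03 = 1.782 m/d → t_A = 563/1.782 = 315.9 d
Zone B: v = q/n = 0.05346/0.07 = 0.7637 m/d → t_B = 600/0.7637 = 785.6 d
Zone C: v = q/n = 0.05346/0.32 = 0.1671 m/d → t_C = 88.9/0.1671 = 532.1 d
Total t = 315.9 + 785.6 + 532.1 = 1634 d
   = 1634 / 365 = 4.48 yr

4.48 years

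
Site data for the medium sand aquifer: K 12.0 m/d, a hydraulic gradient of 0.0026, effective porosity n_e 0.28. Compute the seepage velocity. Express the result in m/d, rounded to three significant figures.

Darcy flux q = K·i = 12.0 × 0.0026 = 0.03120 m/d
Seepage velocity v = q / n = 0.03120 / 0.28 = 0.1114 m/d

0.111 m/d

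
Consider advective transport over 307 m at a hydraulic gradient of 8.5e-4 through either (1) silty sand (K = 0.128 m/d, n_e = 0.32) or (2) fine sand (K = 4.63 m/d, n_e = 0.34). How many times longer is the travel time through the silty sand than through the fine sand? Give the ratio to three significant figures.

Unit 1 (silty sand): v = 0.128×8.5e-4/0.32 = 3.400e-4 m/d, t = 307/3.400e-4 = 902900 d
Unit 2 (fine sand): v = 4.63×8.5e-4/0.34 = 0.01157 m/d, t = 307/0.01157 = 26520 d
t(silty sand) / t(fine sand) = 902900/26520 = 34.0

34.0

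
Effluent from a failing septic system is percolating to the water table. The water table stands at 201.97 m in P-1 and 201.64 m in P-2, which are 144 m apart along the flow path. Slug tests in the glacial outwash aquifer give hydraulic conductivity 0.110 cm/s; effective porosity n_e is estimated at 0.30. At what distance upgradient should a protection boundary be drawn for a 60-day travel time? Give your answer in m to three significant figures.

43.6 m

Hydraulic gradient i = (201.97 − 201.64) / 144 = 0.33 / 144 = 0.002292
K = 0.110 cm/s × 864 = 95.04 m/d
Specific discharge q = 95.04 × 0.002292 = 0.2178 m/d
Average linear velocity = 0.2178 / 0.30 = 0.7260 m/d
L = v × T = 0.7260 × 60 = 43.56 m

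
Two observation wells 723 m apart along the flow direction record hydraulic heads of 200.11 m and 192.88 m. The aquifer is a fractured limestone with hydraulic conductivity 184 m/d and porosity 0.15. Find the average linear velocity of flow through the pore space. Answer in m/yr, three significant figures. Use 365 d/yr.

Hydraulic gradient i = (200.11 − 192.88) / 723 = 7.23 / 723 = 0.01000
q = Ki = 184 × 0.01000 = 1.840 m/d
Seepage velocity v = q / n = 1.840 / 0.15 = 12.27 m/d
   = 12.27 × 365 = 4480 m/yr

4480 m/yr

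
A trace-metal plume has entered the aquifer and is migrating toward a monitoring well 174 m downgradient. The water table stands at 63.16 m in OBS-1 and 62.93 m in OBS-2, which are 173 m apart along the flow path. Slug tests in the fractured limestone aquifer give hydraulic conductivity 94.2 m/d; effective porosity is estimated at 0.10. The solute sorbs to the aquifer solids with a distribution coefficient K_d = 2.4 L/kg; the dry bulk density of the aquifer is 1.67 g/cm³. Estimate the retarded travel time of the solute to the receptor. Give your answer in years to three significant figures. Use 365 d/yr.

15.6 years

Hydraulic gradient i = (63.16 − 62.93) / 173 = 0.23 / 173 = 0.001329
Darcy flux q = K·i = 94.2 × 0.001329 = 0.1252 m/d
Average linear velocity = 0.1252 / 0.10 = 1.252 m/d
Retardation R = 1 + ρ_b·K_d/n = 1 + 1.67×2.4/0.10 = 41.08
Contaminant velocity v_c = v/R = 1.252/41.08 = 0.03049 m/d
t = L/v_c = 174/0.03049 = 5708 d
   = 5708/365 = 15.6 yr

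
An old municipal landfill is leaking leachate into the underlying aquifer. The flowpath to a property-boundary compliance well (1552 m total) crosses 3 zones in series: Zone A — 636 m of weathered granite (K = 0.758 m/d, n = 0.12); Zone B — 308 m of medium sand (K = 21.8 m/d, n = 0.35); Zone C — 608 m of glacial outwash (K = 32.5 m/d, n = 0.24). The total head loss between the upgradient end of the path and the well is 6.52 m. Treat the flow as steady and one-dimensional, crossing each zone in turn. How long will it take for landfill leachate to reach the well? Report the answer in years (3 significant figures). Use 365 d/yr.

121 years

Steady 1-D flow in series ⇒ the Darcy flux q is identical in every zone and the zone head losses add (resistances L/K in series).
Σ(L/K) = 636/0.758 + 308/21.8 + 608/32.5 = 839.1 + 14.13 + 18.71 = 871.9 d
q = ΔH / Σ(L/K) = 6.52 / 871.9 = 0.007478 m/d (same in every zone)
Zone A: v = q/n = 0.007478/0.12 = 0.06232 m/d → t_A = 636/0.06232 = 10210 d
Zone B: v = q/n = 0.007478/0.35 = 0.02137 m/d → t_B = 308/0.02137 = 14420 d
Zone C: v = q/n = 0.007478/0.24 = 0.03116 m/d → t_C = 608/0.03116 = 19510 d
Total t = 10210 + 14420 + 19510 = 44130 d
   = 44130 / 365 = 121 yr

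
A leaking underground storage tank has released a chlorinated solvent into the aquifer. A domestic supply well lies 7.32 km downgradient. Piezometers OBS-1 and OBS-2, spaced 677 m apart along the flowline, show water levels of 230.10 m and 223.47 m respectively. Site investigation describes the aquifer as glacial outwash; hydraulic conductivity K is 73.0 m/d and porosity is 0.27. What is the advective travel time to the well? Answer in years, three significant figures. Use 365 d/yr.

Hydraulic gradient i = (230.10 − 223.47) / 677 = 6.63 / 677 = 0.009793
Specific discharge q = 73.0 × 0.009793 = 0.7149 m/d
v_s = q/n_e = 0.7149/0.27 = 2.648 m/d
L = 7.32 km = 7320 m
t = L / v = 7320 / 2.648 = 2765 d
   = 2765 / 365 = 7.57 yr

7.57 years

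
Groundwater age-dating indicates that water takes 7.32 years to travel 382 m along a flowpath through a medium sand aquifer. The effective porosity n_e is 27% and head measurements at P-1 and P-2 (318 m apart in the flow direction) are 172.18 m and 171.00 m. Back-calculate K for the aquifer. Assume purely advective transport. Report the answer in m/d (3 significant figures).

Hydraulic gradient i = (172.18 − 171.00) / 318 = 1.18 / 318 = 0.003711
t = 7.32 years = 2672 d
v = L / t = 382 / 2672 = 0.1430 m/d
K = v · n / i = 0.1430 × 0.27 / 0.003711 = 10.4 m/d

10.4 m/d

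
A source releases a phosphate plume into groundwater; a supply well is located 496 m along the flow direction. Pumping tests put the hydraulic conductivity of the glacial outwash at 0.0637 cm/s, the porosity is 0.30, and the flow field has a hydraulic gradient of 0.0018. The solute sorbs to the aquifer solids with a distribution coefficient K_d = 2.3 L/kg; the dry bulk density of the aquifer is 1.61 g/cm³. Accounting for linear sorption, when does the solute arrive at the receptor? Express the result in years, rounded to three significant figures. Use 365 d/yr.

K = 0.0637 cm/s × 864 = 55.04 m/d
Specific discharge q = 55.04 × 0.0018 = 0.09907 m/d
v = Ki/n = 55.04·0.0018/0.30 = 0.3302 m/d
Retardation R = 1 + ρ_b·K_d/n = 1 + 1.61×2.3/0.30 = 13.34
Contaminant velocity v_c = v/R = 0.3302/13.34 = 0.02475 m/d
t = L/v_c = 496/0.02475 = 20040 d
   = 20040/365 = 54.9 yr

54.9 years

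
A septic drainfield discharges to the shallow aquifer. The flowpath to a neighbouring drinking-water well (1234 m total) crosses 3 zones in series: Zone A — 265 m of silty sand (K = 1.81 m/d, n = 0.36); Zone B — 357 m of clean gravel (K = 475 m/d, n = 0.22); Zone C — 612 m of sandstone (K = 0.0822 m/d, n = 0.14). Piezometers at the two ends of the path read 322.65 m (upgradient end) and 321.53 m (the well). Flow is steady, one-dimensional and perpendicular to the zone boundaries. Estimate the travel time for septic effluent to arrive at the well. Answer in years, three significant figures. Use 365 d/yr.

4820 years

Total head drop ΔH = 322.65 − 321.53 = 1.12 m
Continuity: the same q passes through each zone, so ΔH = q·Σ(L_j/K_j) — the zones act as resistances in series.
Σ(L/K) = 265/1.81 + 357/475 + 612/0.0822 = 146.4 + 0.7516 + 7445 = 7592 d
q = ΔH / Σ(L/K) = 1.12 / 7592 = 1.475e-4 m/d (same in every zone)
Zone A: v = q/n = 1.475e-4/0.36 = 4.098e-4 m/d → t_A = 265/4.098e-4 = 646700 d
Zone B: v = q/n = 1.475e-4/0.22 = 6.705e-4 m/d → t_B = 357/6.705e-4 = 532400 d
Zone C: v = q/n = 1.475e-4/0.14 = 0.001054 m/d → t_C = 612/0.001054 = 580800 d
Total t = 646700 + 532400 + 580800 = 1.760e6 d
   = 1.760e6 / 365 = 4820 yr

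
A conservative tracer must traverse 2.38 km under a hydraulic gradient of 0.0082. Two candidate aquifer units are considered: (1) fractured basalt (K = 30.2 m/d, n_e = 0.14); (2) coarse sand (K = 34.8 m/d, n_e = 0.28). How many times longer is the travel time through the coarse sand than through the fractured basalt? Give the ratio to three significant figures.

Unit 1 (fractured basalt): v = 30.2×0.0082/0.14 = 1.769 m/d, t = 2380/1.769 = 1346 d
Unit 2 (coarse sand): v = 34.8×0.0082/0.28 = 1.019 m/d, t = 2380/1.019 = 2335 d
t(coarse sand) / t(fractured basalt) = 2335/1346 = 1.74

1.74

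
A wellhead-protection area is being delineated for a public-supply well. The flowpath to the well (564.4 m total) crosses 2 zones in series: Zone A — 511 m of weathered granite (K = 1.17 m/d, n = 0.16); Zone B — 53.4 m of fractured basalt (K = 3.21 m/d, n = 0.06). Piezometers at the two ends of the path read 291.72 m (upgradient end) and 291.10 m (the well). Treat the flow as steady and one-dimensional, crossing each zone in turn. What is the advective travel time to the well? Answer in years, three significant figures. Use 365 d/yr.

170 years

Total head drop ΔH = 291.72 − 291.10 = 0.62 m
Continuity: the same q passes through each zone, so ΔH = q·Σ(L_j/K_j) — the zones act as resistances in series.
Σ(L/K) = 511/1.17 + 53.4/3.21 = 436.8 + 16.64 = 453.4 d
q = ΔH / Σ(L/K) = 0.62 / 453.4 = 0.001367 m/d (same in every zone)
Zone A: v = q/n = 0.001367/0.16 = 0.008547 m/d → t_A = 511/0.008547 = 59790 d
Zone B: v = q/n = 0.001367/0.06 = 0.02279 m/d → t_B = 53.4/0.02279 = 2343 d
Total t = 59790 + 2343 = 62130 d
   = 62130 / 365 = 170 yr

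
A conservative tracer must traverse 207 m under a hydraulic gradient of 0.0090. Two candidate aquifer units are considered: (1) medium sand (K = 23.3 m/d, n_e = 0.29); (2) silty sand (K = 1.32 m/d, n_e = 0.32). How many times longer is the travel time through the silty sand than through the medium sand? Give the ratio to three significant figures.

Unit 1 (medium sand): v = 23.3×0.0090/0.29 = 0.7231 m/d, t = 207/0.7231 = 286.3 d
Unit 2 (silty sand): v = 1.32×0.0090/0.32 = 0.03713 m/d, t = 207/0.03713 = 5576 d
t(silty sand) / t(medium sand) = 5576/286.3 = 19.5

19.5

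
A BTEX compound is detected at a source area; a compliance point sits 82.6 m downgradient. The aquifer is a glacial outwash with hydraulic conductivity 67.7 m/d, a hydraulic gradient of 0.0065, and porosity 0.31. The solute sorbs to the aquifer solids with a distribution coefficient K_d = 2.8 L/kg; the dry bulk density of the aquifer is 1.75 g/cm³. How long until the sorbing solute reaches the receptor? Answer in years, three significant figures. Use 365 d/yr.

Darcy flux q = K·i = 67.7 × 0.0065 = 0.4401 m/d
v_s = q/n_e = 0.4401/0.31 = 1.420 m/d
Retardation R = 1 + ρ_b·K_d/n = 1 + 1.75×2.8/0.31 = 16.81
Contaminant velocity v_c = v/R = 1.420/16.81 = 0.08446 m/d
t = L/v_c = 82.6/0.08446 = 977.9 d
   = 977.9/365 = 2.68 yr

2.68 years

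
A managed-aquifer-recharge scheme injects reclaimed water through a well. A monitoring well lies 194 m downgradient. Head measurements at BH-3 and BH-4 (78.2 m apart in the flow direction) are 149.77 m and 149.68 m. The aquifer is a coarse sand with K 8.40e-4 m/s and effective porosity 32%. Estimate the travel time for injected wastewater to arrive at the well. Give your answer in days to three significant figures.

Hydraulic gradient i = (149.77 − 149.68) / 78.2 = 0.09 / 78.2 = 0.001151
K = 8.40e-4 m/s × 86400 s/d = 72.58 m/d
Darcy flux q = K·i = 72.58 × 0.001151 = 0.08353 m/d
v_s = q/n_e = 0.08353/0.32 = 0.2610 m/d
t = L / v = 194 / 0.2610 = 743.2 d

743 days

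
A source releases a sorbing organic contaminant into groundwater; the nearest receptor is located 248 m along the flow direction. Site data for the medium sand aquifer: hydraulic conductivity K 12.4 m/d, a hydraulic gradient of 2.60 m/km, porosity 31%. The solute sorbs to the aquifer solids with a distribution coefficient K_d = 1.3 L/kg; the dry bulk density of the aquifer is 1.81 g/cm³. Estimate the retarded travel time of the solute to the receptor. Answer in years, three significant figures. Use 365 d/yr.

56.1 years

Specific discharge q = 12.4 × 0.0026 = 0.03224 m/d
v_s = q/n_e = 0.03224/0.31 = 0.1040 m/d
Retardation R = 1 + ρ_b·K_d/n = 1 + 1.81×1.3/0.31 = 8.590
Contaminant velocity v_c = v/R = 0.1040/8.590 = 0.01211 m/d
t = L/v_c = 248/0.01211 = 20480 d
   = 20480/365 = 56.1 yr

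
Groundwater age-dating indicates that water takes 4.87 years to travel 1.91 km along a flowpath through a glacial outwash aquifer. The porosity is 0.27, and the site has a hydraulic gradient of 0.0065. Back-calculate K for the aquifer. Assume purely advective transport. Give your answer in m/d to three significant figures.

t = 4.87 years = 1778 d
L = 1.91 km = 1910 m
v = L / t = 1910 / 1778 = 1.075 m/d
K = v · n / i = 1.075 × 0.27 / 0.0065 = 44.6 m/d

44.6 m/d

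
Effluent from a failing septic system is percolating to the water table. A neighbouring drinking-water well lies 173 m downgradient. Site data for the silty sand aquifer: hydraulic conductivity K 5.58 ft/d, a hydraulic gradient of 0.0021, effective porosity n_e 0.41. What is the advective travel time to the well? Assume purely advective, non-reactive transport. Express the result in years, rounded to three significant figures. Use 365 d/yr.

K = 5.58 ft/d × 0.3048 = 1.701 m/d
Darcy flux q = K·i = 1.701 × 0.0021 = 0.003572 m/d
Seepage velocity v = q / n = 0.003572 / 0.41 = 0.008711 m/d
t = L / v = 173 / 0.008711 = 19860 d
   = 19860 / 365 = 54.4 yr

54.4 years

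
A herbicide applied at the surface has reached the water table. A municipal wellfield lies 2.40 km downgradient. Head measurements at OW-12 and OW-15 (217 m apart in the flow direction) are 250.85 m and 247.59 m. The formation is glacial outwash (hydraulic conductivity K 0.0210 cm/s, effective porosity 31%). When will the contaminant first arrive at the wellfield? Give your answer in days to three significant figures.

Hydraulic gradient i = (250.85 − 247.59) / 217 = 3.26 / 217 = 0.01502
K = 0.0210 cm/s × 864 = 18.14 m/d
Specific discharge q = 18.14 × 0.01502 = 0.2726 m/d
Seepage velocity v = q / n = 0.2726 / 0.31 = 0.8793 m/d
L = 2.40 km = 2400 m
t = L / v = 2400 / 0.8793 = 2729 d

2730 days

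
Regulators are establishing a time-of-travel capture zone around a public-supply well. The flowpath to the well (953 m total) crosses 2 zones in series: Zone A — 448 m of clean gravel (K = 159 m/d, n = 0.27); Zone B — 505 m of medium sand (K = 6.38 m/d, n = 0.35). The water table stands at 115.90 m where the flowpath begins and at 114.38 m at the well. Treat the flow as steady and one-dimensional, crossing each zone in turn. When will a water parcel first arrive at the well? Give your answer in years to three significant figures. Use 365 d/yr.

Total head drop ΔH = 115.90 − 114.38 = 1.52 m
Continuity: the same q passes through each zone, so ΔH = q·Σ(L_j/K_j) — the zones act as resistances in series.
Σ(L/K) = 448/159 + 505/6.38 = 2.818 + 79.15 = 81.97 d
q = ΔH / Σ(L/K) = 1.52 / 81.97 = 0.01854 m/d (same in every zone)
Zone A: v = q/n = 0.01854/0.27 = 0.06868 m/d → t_A = 448/0.06868 = 6523 d
Zone B: v = q/n = 0.01854/0.35 = 0.05298 m/d → t_B = 505/0.05298 = 9532 d
Total t = 6523 + 9532 = 16060 d
   = 16060 / 365 = 44.0 yr

44.0 years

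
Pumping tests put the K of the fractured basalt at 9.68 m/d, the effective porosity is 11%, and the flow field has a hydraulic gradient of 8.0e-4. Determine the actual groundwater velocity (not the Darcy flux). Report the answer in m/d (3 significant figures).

q = Ki = 9.68 × 8.0e-4 = 0.007744 m/d
Seepage velocity v = q / n = 0.007744 / 0.11 = 0.07040 m/d

0.0704 m/d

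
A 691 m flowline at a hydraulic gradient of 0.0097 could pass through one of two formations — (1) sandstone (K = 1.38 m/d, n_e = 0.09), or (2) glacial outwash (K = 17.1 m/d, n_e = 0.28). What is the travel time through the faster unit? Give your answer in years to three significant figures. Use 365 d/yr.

Unit 1 (sandstone): v = 1.38×0.0097/0.09 = 0.1487 m/d, t = 691/0.1487 = 4646 d
Unit 2 (glacial outwash): v = 17.1×0.0097/0.28 = 0.5924 m/d, t = 691/0.5924 = 1166 d
Faster: 1166 d / 365 = 3.20 yr

3.20 years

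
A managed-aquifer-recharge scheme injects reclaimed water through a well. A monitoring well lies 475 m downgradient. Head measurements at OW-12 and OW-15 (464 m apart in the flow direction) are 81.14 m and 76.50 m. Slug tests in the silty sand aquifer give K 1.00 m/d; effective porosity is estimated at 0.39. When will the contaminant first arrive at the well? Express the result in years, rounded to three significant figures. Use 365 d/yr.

50.8 years

Hydraulic gradient i = (81.14 − 76.50) / 464 = 4.64 / 464 = 0.01000
Specific discharge q = 1.00 × 0.01000 = 0.01000 m/d
v = Ki/n = 1.00·0.01000/0.39 = 0.02564 m/d
t = L / v = 475 / 0.02564 = 18530 d
   = 18530 / 365 = 50.8 yr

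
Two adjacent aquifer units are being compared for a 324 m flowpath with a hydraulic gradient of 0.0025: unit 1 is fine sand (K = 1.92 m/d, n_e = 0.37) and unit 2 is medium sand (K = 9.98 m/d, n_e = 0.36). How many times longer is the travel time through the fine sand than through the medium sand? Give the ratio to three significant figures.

Unit 1 (fine sand): v = 1.92×0.0025/0.37 = 0.01297 m/d, t = 324/0.01297 = 24980 d
Unit 2 (medium sand): v = 9.98×0.0025/0.36 = 0.06931 m/d, t = 324/0.06931 = 4675 d
t(fine sand) / t(medium sand) = 24980/4675 = 5.34

5.34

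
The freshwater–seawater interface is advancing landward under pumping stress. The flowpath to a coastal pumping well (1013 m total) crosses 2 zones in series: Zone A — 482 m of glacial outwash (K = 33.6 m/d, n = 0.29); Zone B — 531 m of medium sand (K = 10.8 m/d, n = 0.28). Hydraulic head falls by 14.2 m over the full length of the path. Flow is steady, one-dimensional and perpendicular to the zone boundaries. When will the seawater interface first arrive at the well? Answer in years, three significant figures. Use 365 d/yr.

Steady 1-D flow in series ⇒ the Darcy flux q is identical in every zone and the zone head losses add (resistances L/K in series).
Σ(L/K) = 482/33.6 + 531/10.8 = 14.35 + 49.17 = 63.51 d
q = ΔH / Σ(L/K) = 14.2 / 63.51 = 0.2236 m/d (same in every zone)
Zone A: v = q/n = 0.2236/0.29 = 0.7710 m/d → t_A = 482/0.7710 = 625.2 d
Zone B: v = q/n = 0.2236/0.28 = 0.7985 m/d → t_B = 531/0.7985 = 665.0 d
Total t = 625.2 + 665.0 = 1290 d
   = 1290 / 365 = 3.53 yr

3.53 years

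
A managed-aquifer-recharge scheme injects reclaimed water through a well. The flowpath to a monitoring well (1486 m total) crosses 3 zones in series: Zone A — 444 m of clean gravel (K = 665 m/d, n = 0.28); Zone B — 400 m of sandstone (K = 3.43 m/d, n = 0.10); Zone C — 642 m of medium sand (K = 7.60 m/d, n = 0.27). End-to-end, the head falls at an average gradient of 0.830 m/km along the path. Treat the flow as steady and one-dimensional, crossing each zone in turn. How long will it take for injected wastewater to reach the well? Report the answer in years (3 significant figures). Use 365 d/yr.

151 years

For zones in series the flux q is common to all zones; the equivalent conductivity is the harmonic (thickness-weighted) mean, K_eq = L_total / Σ(L_j/K_j).
Σ(L/K) = 444/665 + 400/3.43 + 642/7.60 = 0.6677 + 116.6 + 84.47 = 201.8 d
K_eq = L_total / Σ(L/K) = 1486 / 201.8 = 7.365 m/d
q = K_eq · i = 7.365 × 8.3e-4 = 0.006113 m/d (same in every zone)
Zone A: v = q/n = 0.006113/0.28 = 0.02183 m/d → t_A = 444/0.02183 = 20340 d
Zone B: v = q/n = 0.006113/0.10 = 0.06113 m/d → t_B = 400/0.06113 = 6543 d
Zone C: v = q/n = 0.006113/0.27 = 0.02264 m/d → t_C = 642/0.02264 = 28360 d
Total t = 20340 + 6543 + 28360 = 55240 d
   = 55240 / 365 = 151 yr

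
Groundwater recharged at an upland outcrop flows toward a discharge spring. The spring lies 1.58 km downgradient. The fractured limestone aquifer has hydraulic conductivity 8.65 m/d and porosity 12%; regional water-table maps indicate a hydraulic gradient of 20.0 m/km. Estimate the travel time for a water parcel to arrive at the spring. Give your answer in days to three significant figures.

Specific discharge q = 8.65 × 0.020 = 0.1730 m/d
v_s = q/n_e = 0.1730/0.12 = 1.442 m/d
L = 1.58 km = 1580 m
t = L / v = 1580 / 1.442 = 1096 d

1100 days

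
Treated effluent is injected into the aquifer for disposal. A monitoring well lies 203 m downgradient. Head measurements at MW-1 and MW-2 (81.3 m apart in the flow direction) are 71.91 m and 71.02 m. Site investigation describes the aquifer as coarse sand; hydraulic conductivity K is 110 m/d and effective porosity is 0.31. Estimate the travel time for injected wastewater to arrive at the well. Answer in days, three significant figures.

Hydraulic gradient i = (71.91 − 71.02) / 81.3 = 0.89 / 81.3 = 0.01095
q = Ki = 110 × 0.01095 = 1.204 m/d
v_s = q/n_e = 1.204/0.31 = 3.884 m/d
t = L / v = 203 / 3.884 = 52.26 d

52.3 days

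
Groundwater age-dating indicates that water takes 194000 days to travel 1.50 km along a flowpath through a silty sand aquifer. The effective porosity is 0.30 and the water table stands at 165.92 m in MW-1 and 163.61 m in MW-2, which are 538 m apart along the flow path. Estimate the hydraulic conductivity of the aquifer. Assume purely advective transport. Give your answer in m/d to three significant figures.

0.540 m/d

Hydraulic gradient i = (165.92 − 163.61) / 538 = 2.31 / 538 = 0.004294
L = 1.50 km = 1500 m
v = L / t = 1500 / 194000 = 0.007732 m/d
K = v · n / i = 0.007732 × 0.30 / 0.004294 = 0.540 m/d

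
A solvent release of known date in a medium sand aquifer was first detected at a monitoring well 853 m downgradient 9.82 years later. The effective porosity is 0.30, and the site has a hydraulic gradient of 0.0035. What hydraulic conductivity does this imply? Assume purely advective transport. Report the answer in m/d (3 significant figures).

20.4 m/d

t = 9.82 years = 3584 d
v = L / t = 853 / 3584 = 0.2380 m/d
K = v · n / i = 0.2380 × 0.30 / 0.0035 = 20.4 m/d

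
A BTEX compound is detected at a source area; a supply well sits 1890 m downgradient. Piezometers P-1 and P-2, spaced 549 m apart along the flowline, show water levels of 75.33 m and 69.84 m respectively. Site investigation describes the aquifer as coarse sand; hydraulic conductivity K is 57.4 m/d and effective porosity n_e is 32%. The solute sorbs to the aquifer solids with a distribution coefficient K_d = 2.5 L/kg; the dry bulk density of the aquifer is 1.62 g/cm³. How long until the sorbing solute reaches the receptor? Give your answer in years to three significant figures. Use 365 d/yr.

39.4 years

Hydraulic gradient i = (75.33 − 69.84) / 549 = 5.49 / 549 = 0.01000
q = Ki = 57.4 × 0.01000 = 0.5740 m/d
v_s = q/n_e = 0.5740/0.32 = 1.794 m/d
Retardation R = 1 + ρ_b·K_d/n = 1 + 1.62×2.5/0.32 = 13.66
Contaminant velocity v_c = v/R = 1.794/13.66 = 0.1314 m/d
t = L/v_c = 1890/0.1314 = 14390 d
   = 14390/365 = 39.4 yr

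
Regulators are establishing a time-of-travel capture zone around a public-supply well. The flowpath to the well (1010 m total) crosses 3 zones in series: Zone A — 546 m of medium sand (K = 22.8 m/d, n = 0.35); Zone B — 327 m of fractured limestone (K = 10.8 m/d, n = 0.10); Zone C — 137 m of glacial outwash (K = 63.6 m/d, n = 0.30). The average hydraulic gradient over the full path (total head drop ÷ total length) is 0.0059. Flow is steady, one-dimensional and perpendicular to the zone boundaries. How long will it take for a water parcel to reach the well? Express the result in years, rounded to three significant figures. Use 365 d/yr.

6.87 years

For zones in series the flux q is common to all zones; the equivalent conductivity is the harmonic (thickness-weighted) mean, K_eq = L_total / Σ(L_j/K_j).
Σ(L/K) = 546/22.8 + 327/10.8 + 137/63.6 = 23.95 + 30.28 + 2.154 = 56.38 d
K_eq = L_total / Σ(L/K) = 1010 / 56.38 = 17.91 m/d
q = K_eq · i = 17.91 × 0.0059 = 0.1057 m/d (same in every zone)
Zone A: v = q/n = 0.1057/0.35 = 0.3020 m/d → t_A = 546/0.3020 = 1808 d
Zone B: v = q/n = 0.1057/0.10 = 1.057 m/d → t_B = 327/1.057 = 309.4 d
Zone C: v = q/n = 0.1057/0.30 = 0.3523 m/d → t_C = 137/0.3523 = 388.9 d
Total t = 1808 + 309.4 + 388.9 = 2506 d
   = 2506 / 365 = 6.87 yr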